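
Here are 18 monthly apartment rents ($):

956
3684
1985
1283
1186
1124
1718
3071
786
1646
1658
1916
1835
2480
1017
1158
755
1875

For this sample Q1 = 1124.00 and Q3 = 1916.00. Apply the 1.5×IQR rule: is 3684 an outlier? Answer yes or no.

yes

IQR = Q3 − Q1 = 1916.00 − 1124.00 = 792.00.
Lower fence = Q1 − 1.5·IQR = 1124.00 − 1188.00 = -64.00.
Upper fence = Q3 + 1.5·IQR = 1916.00 + 1188.00 = 3104.00.
3684 lies above the upper fence.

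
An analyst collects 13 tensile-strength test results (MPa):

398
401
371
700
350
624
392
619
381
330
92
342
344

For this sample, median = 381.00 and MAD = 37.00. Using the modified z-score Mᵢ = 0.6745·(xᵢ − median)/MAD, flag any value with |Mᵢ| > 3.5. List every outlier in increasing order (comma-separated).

92, 619, 624, 700

|Mᵢ| > 3.5 ⇔ |xᵢ − 381.00| > 3.5·37.00/0.6745 = 191.99.
So outliers lie outside [189.01, 572.99].
92: M = -5.27 → outlier.
619: M = 4.34 → outlier.
624: M = 4.43 → outlier.
700: M = 5.82 → outlier.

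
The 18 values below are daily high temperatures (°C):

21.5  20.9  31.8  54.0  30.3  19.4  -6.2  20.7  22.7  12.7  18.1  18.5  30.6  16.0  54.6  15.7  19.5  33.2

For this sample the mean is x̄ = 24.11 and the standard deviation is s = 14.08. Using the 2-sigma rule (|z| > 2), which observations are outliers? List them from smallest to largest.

Cutoffs at x̄ ± 2s: 24.11 ± 2·14.08 = [-4.05, 52.27].
-6.2: z = -2.15, |z| > 2 → outlier.
54.0: z = 2.12, |z| > 2 → outlier.
54.6: z = 2.17, |z| > 2 → outlier.
Every other value lies within [-4.05, 52.27].

-6.2, 54.0, 54.6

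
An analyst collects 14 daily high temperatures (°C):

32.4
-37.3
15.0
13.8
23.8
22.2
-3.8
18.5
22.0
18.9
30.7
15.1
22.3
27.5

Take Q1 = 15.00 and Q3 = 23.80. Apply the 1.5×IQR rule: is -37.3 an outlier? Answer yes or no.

IQR = Q3 − Q1 = 23.80 − 15.00 = 8.80.
Lower fence = Q1 − 1.5·IQR = 15.00 − 13.20 = 1.80.
Upper fence = Q3 + 1.5·IQR = 23.80 + 13.20 = 37.00.
-37.3 lies below the lower fence.

yes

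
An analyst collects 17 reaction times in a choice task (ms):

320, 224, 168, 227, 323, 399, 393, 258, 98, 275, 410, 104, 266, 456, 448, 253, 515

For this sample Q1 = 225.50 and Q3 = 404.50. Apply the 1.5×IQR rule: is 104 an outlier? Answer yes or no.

no

IQR = Q3 − Q1 = 404.50 − 225.50 = 179.00.
Lower fence = Q1 − 1.5·IQR = 225.50 − 268.50 = -43.00.
Upper fence = Q3 + 1.5·IQR = 404.50 + 268.50 = 673.00.
104 lies within [-43.00, 673.00].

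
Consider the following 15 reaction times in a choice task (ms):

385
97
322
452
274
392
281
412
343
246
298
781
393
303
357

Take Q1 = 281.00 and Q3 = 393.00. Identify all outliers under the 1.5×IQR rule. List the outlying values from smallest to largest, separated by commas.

IQR = Q3 − Q1 = 393.00 − 281.00 = 112.00.
Lower fence = Q1 − 1.5·IQR = 281.00 − 168.00 = 113.00.
Upper fence = Q3 + 1.5·IQR = 393.00 + 168.00 = 561.00.
97 < 113.00 → outlier.
781 > 561.00 → outlier.
All remaining values lie within [113.00, 561.00].

97, 781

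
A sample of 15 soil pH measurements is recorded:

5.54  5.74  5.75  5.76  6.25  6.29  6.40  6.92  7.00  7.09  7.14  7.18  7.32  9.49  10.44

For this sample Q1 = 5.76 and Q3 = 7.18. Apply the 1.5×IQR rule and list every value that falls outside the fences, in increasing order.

9.49, 10.44

IQR = Q3 − Q1 = 7.18 − 5.76 = 1.42.
Lower fence = Q1 − 1.5·IQR = 5.76 − 2.13 = 3.63.
Upper fence = Q3 + 1.5·IQR = 7.18 + 2.13 = 9.31.
9.49 > 9.31 → outlier.
10.44 > 9.31 → outlier.
All remaining values lie within [3.63, 9.31].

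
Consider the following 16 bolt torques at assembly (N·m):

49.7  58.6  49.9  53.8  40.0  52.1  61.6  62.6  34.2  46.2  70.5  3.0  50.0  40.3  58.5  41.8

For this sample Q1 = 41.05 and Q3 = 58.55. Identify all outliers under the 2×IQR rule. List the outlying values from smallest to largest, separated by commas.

IQR = Q3 − Q1 = 58.55 − 41.05 = 17.50.
Lower fence = Q1 − 2·IQR = 41.05 − 35.00 = 6.05.
Upper fence = Q3 + 2·IQR = 58.55 + 35.00 = 93.55.
3.0 < 6.05 → outlier.
All remaining values lie within [6.05, 93.55].

3.0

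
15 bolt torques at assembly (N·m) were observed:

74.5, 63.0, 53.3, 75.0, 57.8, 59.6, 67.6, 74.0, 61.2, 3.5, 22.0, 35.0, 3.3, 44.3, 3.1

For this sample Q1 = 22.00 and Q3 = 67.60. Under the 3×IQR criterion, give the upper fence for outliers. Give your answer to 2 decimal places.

IQR = Q3 − Q1 = 67.60 − 22.00 = 45.60.
Lower fence = Q1 − 3·IQR = 22.00 − 136.80 = -114.80.
Upper fence = Q3 + 3·IQR = 67.60 + 136.80 = 204.40.

204.40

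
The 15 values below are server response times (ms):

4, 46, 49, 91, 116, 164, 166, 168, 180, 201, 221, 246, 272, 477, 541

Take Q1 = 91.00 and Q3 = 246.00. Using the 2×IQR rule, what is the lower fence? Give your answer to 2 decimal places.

IQR = Q3 − Q1 = 246.00 − 91.00 = 155.00.
Lower fence = Q1 − 2·IQR = 91.00 − 310.00 = -219.00.
Upper fence = Q3 + 2·IQR = 246.00 + 310.00 = 556.00.

-219.00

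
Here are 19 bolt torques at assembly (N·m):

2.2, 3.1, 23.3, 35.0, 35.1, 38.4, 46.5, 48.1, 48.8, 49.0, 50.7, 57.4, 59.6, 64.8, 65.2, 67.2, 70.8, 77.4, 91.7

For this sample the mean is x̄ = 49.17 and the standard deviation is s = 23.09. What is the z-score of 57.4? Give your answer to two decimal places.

0.36

z = (57.4 − 49.17) / 23.09 = 0.36.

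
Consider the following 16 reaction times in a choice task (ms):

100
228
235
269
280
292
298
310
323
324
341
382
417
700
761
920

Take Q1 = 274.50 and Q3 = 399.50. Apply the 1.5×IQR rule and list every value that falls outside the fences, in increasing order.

700, 761, 920

IQR = Q3 − Q1 = 399.50 − 274.50 = 125.00.
Lower fence = Q1 − 1.5·IQR = 274.50 − 187.50 = 87.00.
Upper fence = Q3 + 1.5·IQR = 399.50 + 187.50 = 587.00.
700 > 587.00 → outlier.
761 > 587.00 → outlier.
920 > 587.00 → outlier.
All remaining values lie within [87.00, 587.00].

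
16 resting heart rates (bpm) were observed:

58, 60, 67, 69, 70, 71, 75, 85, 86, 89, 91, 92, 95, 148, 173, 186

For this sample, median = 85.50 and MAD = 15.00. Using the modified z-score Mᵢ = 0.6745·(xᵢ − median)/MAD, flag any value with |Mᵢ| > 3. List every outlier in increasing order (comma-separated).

|Mᵢ| > 3 ⇔ |xᵢ − 85.50| > 3·15.00/0.6745 = 66.72.
So outliers lie outside [18.78, 152.22].
173: M = 3.93 → outlier.
186: M = 4.52 → outlier.

173, 186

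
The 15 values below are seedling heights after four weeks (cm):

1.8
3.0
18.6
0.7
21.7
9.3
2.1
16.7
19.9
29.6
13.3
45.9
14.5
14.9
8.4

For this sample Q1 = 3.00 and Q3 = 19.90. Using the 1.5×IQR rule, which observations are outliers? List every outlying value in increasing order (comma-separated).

45.9

IQR = Q3 − Q1 = 19.90 − 3.00 = 16.90.
Lower fence = Q1 − 1.5·IQR = 3.00 − 25.35 = -22.35.
Upper fence = Q3 + 1.5·IQR = 19.90 + 25.35 = 45.25.
45.9 > 45.25 → outlier.
All remaining values lie within [-22.35, 45.25].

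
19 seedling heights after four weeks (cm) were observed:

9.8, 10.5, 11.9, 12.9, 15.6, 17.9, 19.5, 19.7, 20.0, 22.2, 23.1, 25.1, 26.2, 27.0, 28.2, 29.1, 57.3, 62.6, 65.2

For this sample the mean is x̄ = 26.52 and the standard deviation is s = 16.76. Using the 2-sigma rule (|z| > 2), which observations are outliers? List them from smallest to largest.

Cutoffs at x̄ ± 2s: 26.52 ± 2·16.76 = [-7.00, 60.04].
62.6: z = 2.15, |z| > 2 → outlier.
65.2: z = 2.31, |z| > 2 → outlier.
Every other value lies within [-7.00, 60.04].

62.6, 65.2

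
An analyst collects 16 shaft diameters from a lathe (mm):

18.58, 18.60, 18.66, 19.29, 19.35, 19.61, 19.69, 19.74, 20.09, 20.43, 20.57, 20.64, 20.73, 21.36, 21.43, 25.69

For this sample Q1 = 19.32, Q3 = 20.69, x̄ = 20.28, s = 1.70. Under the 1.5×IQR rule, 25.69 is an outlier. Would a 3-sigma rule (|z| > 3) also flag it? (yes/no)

yes

z = (25.69 − 20.28) / 1.70 = 3.18.
|z| = 3.18 > 3.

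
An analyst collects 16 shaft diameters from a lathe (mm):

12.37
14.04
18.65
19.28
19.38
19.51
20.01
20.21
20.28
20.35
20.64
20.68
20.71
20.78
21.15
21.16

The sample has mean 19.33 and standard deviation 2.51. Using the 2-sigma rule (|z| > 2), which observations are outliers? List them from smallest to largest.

Cutoffs at x̄ ± 2s: 19.33 ± 2·2.51 = [14.31, 24.35].
12.37: z = -2.77, |z| > 2 → outlier.
14.04: z = -2.11, |z| > 2 → outlier.
Every other value lies within [14.31, 24.35].

12.37, 14.04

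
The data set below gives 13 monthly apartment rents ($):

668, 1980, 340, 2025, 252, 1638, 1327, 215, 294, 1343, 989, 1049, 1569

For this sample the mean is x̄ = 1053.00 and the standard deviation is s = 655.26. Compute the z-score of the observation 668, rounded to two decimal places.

-0.59

z = (668 − 1053.00) / 655.26 = -0.59.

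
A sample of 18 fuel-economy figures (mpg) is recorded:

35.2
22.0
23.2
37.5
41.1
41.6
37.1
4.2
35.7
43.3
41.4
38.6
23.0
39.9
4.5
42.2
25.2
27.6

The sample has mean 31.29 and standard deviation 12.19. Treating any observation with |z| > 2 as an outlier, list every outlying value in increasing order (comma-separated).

4.2, 4.5

Cutoffs at x̄ ± 2s: 31.29 ± 2·12.19 = [6.91, 55.67].
4.2: z = -2.22, |z| > 2 → outlier.
4.5: z = -2.20, |z| > 2 → outlier.
Every other value lies within [6.91, 55.67].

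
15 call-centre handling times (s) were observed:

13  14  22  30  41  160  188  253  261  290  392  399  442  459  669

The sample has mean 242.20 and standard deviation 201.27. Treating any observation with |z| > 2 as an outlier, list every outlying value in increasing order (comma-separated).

669

Cutoffs at x̄ ± 2s: 242.20 ± 2·201.27 = [-160.34, 644.74].
669: z = 2.12, |z| > 2 → outlier.
Every other value lies within [-160.34, 644.74].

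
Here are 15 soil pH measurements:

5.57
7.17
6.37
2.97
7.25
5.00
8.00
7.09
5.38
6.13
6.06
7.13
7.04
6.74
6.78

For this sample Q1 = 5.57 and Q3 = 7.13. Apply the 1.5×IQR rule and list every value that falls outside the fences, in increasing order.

IQR = Q3 − Q1 = 7.13 − 5.57 = 1.56.
Lower fence = Q1 − 1.5·IQR = 5.57 − 2.34 = 3.23.
Upper fence = Q3 + 1.5·IQR = 7.13 + 2.34 = 9.47.
2.97 < 3.23 → outlier.
All remaining values lie within [3.23, 9.47].

2.97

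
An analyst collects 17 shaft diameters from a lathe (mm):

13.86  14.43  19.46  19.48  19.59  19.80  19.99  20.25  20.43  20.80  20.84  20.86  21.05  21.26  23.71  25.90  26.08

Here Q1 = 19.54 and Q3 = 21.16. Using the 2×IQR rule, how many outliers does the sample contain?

4

IQR = 1.62; fences at 19.54 − 3.24 = 16.30 and 21.16 + 3.24 = 24.40.
Outside the cutoffs: 13.86, 14.43, 25.90, 26.08.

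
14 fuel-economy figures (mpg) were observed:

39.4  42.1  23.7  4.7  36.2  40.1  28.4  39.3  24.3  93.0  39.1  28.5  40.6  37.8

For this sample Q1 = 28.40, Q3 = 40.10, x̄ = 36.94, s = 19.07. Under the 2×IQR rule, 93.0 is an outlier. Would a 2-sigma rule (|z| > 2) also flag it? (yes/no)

yes

z = (93.0 − 36.94) / 19.07 = 2.94.
|z| = 2.94 > 2.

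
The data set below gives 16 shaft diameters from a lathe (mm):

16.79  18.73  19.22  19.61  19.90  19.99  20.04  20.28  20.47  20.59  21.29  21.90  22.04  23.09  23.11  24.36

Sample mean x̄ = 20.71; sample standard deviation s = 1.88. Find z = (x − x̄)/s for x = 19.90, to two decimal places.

-0.43

z = (19.90 − 20.71) / 1.88 = -0.43.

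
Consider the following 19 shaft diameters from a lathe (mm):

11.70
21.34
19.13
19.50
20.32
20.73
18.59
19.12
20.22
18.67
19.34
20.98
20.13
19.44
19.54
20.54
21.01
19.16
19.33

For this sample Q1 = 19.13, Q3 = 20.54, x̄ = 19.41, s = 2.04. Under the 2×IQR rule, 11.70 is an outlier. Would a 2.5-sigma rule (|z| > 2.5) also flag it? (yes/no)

yes

z = (11.70 − 19.41) / 2.04 = -3.78.
|z| = 3.78 > 2.5.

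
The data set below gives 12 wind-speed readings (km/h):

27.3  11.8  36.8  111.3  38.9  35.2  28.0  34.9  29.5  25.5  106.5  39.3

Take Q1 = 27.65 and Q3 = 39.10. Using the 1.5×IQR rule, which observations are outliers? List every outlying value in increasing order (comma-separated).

IQR = Q3 − Q1 = 39.10 − 27.65 = 11.45.
Lower fence = Q1 − 1.5·IQR = 27.65 − 17.175 = 10.475.
Upper fence = Q3 + 1.5·IQR = 39.10 + 17.175 = 56.275.
106.5 > 56.275 → outlier.
111.3 > 56.275 → outlier.
All remaining values lie within [10.475, 56.275].

106.5, 111.3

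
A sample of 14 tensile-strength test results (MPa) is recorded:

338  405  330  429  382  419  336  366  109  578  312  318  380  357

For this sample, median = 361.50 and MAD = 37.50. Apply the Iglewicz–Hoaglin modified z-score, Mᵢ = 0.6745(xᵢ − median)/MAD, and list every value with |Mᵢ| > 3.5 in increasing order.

109, 578

|Mᵢ| > 3.5 ⇔ |xᵢ − 361.50| > 3.5·37.50/0.6745 = 194.59.
So outliers lie outside [166.91, 556.09].
109: M = -4.54 → outlier.
578: M = 3.89 → outlier.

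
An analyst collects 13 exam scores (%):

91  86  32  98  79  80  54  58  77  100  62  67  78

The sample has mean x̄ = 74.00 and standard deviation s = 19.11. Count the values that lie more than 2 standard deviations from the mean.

Cutoffs: x̄ ± 2s = [35.78, 112.22].
Outside the cutoffs: 32.

1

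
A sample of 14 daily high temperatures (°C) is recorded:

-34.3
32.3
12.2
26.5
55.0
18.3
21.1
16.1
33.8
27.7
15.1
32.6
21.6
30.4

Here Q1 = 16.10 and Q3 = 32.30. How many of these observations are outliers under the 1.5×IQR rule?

1

IQR = 16.20; fences at 16.10 − 24.30 = -8.20 and 32.30 + 24.30 = 56.60.
Outside the cutoffs: -34.3.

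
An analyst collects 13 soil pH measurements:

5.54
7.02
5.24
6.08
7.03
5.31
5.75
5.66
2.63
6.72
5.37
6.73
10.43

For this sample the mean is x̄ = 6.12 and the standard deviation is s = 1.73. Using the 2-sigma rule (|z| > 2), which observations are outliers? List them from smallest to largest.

Cutoffs at x̄ ± 2s: 6.12 ± 2·1.73 = [2.66, 9.58].
2.63: z = -2.02, |z| > 2 → outlier.
10.43: z = 2.49, |z| > 2 → outlier.
Every other value lies within [2.66, 9.58].

2.63, 10.43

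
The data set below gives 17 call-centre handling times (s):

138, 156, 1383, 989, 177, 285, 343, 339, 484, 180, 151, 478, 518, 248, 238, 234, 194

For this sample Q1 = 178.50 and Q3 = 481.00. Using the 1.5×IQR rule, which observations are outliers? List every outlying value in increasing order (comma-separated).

IQR = Q3 − Q1 = 481.00 − 178.50 = 302.50.
Lower fence = Q1 − 1.5·IQR = 178.50 − 453.75 = -275.25.
Upper fence = Q3 + 1.5·IQR = 481.00 + 453.75 = 934.75.
989 > 934.75 → outlier.
1383 > 934.75 → outlier.
All remaining values lie within [-275.25, 934.75].

989, 1383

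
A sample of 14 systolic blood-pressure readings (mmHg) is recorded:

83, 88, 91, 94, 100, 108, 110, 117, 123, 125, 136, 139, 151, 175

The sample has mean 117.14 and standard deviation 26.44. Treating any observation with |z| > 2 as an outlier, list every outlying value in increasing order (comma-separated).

Cutoffs at x̄ ± 2s: 117.14 ± 2·26.44 = [64.26, 170.02].
175: z = 2.19, |z| > 2 → outlier.
Every other value lies within [64.26, 170.02].

175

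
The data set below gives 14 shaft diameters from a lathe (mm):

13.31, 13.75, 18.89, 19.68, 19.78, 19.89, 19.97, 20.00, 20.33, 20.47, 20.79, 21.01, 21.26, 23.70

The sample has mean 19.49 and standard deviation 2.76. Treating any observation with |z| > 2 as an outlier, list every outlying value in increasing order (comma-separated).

Cutoffs at x̄ ± 2s: 19.49 ± 2·2.76 = [13.97, 25.01].
13.31: z = -2.24, |z| > 2 → outlier.
13.75: z = -2.08, |z| > 2 → outlier.
Every other value lies within [13.97, 25.01].

13.31, 13.75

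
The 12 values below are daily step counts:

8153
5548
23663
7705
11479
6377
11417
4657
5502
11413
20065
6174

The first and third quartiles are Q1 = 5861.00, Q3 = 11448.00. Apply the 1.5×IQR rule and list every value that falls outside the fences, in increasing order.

20065, 23663

IQR = Q3 − Q1 = 11448.00 − 5861.00 = 5587.00.
Lower fence = Q1 − 1.5·IQR = 5861.00 − 8380.50 = -2519.50.
Upper fence = Q3 + 1.5·IQR = 11448.00 + 8380.50 = 19828.50.
20065 > 19828.50 → outlier.
23663 > 19828.50 → outlier.
All remaining values lie within [-2519.50, 19828.50].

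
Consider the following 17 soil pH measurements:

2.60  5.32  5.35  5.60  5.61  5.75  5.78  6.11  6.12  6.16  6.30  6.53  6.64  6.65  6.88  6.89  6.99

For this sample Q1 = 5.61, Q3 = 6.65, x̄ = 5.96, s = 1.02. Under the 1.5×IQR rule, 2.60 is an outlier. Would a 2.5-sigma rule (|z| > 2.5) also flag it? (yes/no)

yes

z = (2.60 − 5.96) / 1.02 = -3.29.
|z| = 3.29 > 2.5.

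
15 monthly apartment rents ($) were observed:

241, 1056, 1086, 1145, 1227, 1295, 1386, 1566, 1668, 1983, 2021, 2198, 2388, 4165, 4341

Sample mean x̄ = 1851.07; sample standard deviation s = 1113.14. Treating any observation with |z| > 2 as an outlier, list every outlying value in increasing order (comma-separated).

4165, 4341

Cutoffs at x̄ ± 2s: 1851.07 ± 2·1113.14 = [-375.21, 4077.35].
4165: z = 2.08, |z| > 2 → outlier.
4341: z = 2.24, |z| > 2 → outlier.
Every other value lies within [-375.21, 4077.35].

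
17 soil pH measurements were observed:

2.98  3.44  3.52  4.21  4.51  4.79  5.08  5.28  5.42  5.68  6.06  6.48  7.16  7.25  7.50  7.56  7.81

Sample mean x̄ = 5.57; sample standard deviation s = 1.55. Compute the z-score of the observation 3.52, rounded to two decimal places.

-1.32

z = (3.52 − 5.57) / 1.55 = -1.32.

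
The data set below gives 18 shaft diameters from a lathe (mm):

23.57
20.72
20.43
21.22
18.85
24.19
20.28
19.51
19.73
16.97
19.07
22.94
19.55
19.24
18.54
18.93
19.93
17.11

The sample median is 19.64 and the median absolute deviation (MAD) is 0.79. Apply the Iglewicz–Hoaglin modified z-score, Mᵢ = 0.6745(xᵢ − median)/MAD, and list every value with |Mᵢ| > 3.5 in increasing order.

24.19

|Mᵢ| > 3.5 ⇔ |xᵢ − 19.64| > 3.5·0.79/0.6745 = 4.10.
So outliers lie outside [15.54, 23.74].
24.19: M = 3.88 → outlier.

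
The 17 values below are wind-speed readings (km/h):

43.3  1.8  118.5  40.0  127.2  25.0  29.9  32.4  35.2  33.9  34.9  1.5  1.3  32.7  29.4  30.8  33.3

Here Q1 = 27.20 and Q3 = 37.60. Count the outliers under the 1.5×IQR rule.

IQR = 10.40; fences at 27.20 − 15.60 = 11.60 and 37.60 + 15.60 = 53.20.
Outside the cutoffs: 1.3, 1.5, 1.8, 118.5, 127.2.

5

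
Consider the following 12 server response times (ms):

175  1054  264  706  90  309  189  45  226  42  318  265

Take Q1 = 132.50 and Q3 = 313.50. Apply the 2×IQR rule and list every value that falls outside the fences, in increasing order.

706, 1054

IQR = Q3 − Q1 = 313.50 − 132.50 = 181.00.
Lower fence = Q1 − 2·IQR = 132.50 − 362.00 = -229.50.
Upper fence = Q3 + 2·IQR = 313.50 + 362.00 = 675.50.
706 > 675.50 → outlier.
1054 > 675.50 → outlier.
All remaining values lie within [-229.50, 675.50].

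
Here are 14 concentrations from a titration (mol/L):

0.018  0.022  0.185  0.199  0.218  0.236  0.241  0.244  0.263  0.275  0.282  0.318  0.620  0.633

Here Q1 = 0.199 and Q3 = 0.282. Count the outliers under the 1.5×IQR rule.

IQR = 0.083; fences at 0.199 − 0.1245 = 0.0745 and 0.282 + 0.1245 = 0.4065.
Outside the cutoffs: 0.018, 0.022, 0.620, 0.633.

4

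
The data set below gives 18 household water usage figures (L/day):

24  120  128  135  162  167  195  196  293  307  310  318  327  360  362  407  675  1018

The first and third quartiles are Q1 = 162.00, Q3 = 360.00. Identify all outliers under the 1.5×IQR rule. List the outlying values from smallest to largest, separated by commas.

675, 1018

IQR = Q3 − Q1 = 360.00 − 162.00 = 198.00.
Lower fence = Q1 − 1.5·IQR = 162.00 − 297.00 = -135.00.
Upper fence = Q3 + 1.5·IQR = 360.00 + 297.00 = 657.00.
675 > 657.00 → outlier.
1018 > 657.00 → outlier.
All remaining values lie within [-135.00, 657.00].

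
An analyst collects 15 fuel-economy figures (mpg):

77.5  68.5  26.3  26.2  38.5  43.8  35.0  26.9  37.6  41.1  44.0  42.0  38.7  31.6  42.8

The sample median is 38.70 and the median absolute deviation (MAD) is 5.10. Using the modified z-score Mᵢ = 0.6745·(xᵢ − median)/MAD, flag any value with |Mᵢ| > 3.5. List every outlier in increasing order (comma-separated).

|Mᵢ| > 3.5 ⇔ |xᵢ − 38.70| > 3.5·5.10/0.6745 = 26.46.
So outliers lie outside [12.24, 65.16].
68.5: M = 3.94 → outlier.
77.5: M = 5.13 → outlier.

68.5, 77.5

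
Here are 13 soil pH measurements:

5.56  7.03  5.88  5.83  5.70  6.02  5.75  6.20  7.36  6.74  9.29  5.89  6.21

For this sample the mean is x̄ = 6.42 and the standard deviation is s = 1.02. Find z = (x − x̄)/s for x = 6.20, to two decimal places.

z = (6.20 − 6.42) / 1.02 = -0.22.

-0.22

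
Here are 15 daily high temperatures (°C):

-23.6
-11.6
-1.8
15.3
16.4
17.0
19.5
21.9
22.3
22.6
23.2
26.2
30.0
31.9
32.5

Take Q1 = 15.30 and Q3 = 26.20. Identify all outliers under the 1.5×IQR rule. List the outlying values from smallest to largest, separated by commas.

-23.6, -11.6, -1.8

IQR = Q3 − Q1 = 26.20 − 15.30 = 10.90.
Lower fence = Q1 − 1.5·IQR = 15.30 − 16.35 = -1.05.
Upper fence = Q3 + 1.5·IQR = 26.20 + 16.35 = 42.55.
-23.6 < -1.05 → outlier.
-11.6 < -1.05 → outlier.
-1.8 < -1.05 → outlier.
All remaining values lie within [-1.05, 42.55].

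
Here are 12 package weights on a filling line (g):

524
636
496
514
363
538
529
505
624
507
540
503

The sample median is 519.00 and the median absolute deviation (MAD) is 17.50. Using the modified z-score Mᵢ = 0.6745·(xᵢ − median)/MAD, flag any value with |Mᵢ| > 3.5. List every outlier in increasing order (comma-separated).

|Mᵢ| > 3.5 ⇔ |xᵢ − 519.00| > 3.5·17.50/0.6745 = 90.81.
So outliers lie outside [428.19, 609.81].
363: M = -6.01 → outlier.
624: M = 4.05 → outlier.
636: M = 4.51 → outlier.

363, 624, 636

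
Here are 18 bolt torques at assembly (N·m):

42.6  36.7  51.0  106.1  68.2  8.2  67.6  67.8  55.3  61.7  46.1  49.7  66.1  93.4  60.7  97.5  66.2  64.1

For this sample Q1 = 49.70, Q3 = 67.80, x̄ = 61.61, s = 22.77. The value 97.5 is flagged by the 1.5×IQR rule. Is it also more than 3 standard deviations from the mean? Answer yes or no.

no

z = (97.5 − 61.61) / 22.77 = 1.58.
|z| = 1.58 ≤ 3.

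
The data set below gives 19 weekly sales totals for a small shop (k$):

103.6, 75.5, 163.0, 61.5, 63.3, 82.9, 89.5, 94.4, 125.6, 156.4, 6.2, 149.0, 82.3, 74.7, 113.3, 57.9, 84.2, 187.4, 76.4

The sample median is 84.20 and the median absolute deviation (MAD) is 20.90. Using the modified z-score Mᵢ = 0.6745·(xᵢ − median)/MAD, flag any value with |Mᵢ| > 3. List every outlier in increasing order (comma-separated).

|Mᵢ| > 3 ⇔ |xᵢ − 84.20| > 3·20.90/0.6745 = 92.96.
So outliers lie outside [-8.76, 177.16].
187.4: M = 3.33 → outlier.

187.4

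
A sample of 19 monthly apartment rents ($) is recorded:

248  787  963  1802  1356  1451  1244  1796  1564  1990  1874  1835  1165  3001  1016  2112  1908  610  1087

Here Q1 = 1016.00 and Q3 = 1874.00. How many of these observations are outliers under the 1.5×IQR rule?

IQR = 858.00; fences at 1016.00 − 1287.00 = -271.00 and 1874.00 + 1287.00 = 3161.00.
Every value lies within the cutoffs.

0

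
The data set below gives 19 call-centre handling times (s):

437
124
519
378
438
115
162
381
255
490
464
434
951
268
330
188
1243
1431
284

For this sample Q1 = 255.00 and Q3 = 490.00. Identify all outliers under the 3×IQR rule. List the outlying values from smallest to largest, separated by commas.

IQR = Q3 − Q1 = 490.00 − 255.00 = 235.00.
Lower fence = Q1 − 3·IQR = 255.00 − 705.00 = -450.00.
Upper fence = Q3 + 3·IQR = 490.00 + 705.00 = 1195.00.
1243 > 1195.00 → outlier.
1431 > 1195.00 → outlier.
All remaining values lie within [-450.00, 1195.00].

1243, 1431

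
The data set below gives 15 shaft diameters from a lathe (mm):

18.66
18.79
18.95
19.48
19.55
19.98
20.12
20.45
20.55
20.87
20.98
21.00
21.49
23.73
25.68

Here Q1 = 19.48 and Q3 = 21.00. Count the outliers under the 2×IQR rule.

IQR = 1.52; fences at 19.48 − 3.04 = 16.44 and 21.00 + 3.04 = 24.04.
Outside the cutoffs: 25.68.

1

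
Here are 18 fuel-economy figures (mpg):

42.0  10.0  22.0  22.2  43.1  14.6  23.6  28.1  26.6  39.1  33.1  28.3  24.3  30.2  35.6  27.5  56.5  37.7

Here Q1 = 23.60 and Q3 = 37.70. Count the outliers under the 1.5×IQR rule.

IQR = 14.10; fences at 23.60 − 21.15 = 2.45 and 37.70 + 21.15 = 58.85.
Every value lies within the cutoffs.

0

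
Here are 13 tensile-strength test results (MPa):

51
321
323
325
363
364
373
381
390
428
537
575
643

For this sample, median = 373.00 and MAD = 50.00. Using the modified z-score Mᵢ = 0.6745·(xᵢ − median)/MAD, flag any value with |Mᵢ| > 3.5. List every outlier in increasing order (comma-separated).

51, 643

|Mᵢ| > 3.5 ⇔ |xᵢ − 373.00| > 3.5·50.00/0.6745 = 259.45.
So outliers lie outside [113.55, 632.45].
51: M = -4.34 → outlier.
643: M = 3.64 → outlier.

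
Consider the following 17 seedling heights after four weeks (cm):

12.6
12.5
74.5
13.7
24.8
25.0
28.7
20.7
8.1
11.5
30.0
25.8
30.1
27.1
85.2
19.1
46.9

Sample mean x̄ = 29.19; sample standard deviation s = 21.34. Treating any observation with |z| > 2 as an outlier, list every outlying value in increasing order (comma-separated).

Cutoffs at x̄ ± 2s: 29.19 ± 2·21.34 = [-13.49, 71.87].
74.5: z = 2.12, |z| > 2 → outlier.
85.2: z = 2.62, |z| > 2 → outlier.
Every other value lies within [-13.49, 71.87].

74.5, 85.2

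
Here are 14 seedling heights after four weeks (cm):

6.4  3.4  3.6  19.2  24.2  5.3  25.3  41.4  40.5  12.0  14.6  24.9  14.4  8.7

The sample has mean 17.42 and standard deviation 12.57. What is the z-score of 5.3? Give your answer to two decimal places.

-0.96

z = (5.3 − 17.42) / 12.57 = -0.96.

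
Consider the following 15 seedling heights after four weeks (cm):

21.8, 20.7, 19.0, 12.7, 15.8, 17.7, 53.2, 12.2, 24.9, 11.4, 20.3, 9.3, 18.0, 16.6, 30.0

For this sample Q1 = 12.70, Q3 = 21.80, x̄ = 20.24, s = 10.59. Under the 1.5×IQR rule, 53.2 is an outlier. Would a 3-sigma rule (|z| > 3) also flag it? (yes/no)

z = (53.2 − 20.24) / 10.59 = 3.11.
|z| = 3.11 > 3.

yes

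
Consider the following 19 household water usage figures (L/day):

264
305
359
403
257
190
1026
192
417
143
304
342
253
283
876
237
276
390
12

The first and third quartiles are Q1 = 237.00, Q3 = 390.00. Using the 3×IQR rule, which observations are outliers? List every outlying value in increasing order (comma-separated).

IQR = Q3 − Q1 = 390.00 − 237.00 = 153.00.
Lower fence = Q1 − 3·IQR = 237.00 − 459.00 = -222.00.
Upper fence = Q3 + 3·IQR = 390.00 + 459.00 = 849.00.
876 > 849.00 → outlier.
1026 > 849.00 → outlier.
All remaining values lie within [-222.00, 849.00].

876, 1026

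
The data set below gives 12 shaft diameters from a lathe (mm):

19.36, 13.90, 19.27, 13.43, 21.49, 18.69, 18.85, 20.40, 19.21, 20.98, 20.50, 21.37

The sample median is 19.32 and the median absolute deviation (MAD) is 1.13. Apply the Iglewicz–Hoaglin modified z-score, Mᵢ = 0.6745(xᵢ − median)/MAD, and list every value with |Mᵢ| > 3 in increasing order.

13.43, 13.90

|Mᵢ| > 3 ⇔ |xᵢ − 19.32| > 3·1.13/0.6745 = 5.03.
So outliers lie outside [14.29, 24.35].
13.43: M = -3.52 → outlier.
13.90: M = -3.24 → outlier.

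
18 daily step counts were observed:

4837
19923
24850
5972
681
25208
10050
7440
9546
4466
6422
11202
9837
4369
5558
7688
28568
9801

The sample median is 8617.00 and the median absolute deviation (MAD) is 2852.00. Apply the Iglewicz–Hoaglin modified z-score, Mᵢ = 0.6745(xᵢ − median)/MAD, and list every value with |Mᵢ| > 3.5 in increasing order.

|Mᵢ| > 3.5 ⇔ |xᵢ − 8617.00| > 3.5·2852.00/0.6745 = 14799.11.
So outliers lie outside [-6182.11, 23416.11].
24850: M = 3.84 → outlier.
25208: M = 3.92 → outlier.
28568: M = 4.72 → outlier.

24850, 25208, 28568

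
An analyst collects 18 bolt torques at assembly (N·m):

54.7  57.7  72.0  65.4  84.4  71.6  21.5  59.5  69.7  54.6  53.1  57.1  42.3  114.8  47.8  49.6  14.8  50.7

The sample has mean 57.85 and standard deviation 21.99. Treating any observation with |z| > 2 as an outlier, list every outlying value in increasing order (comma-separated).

Cutoffs at x̄ ± 2s: 57.85 ± 2·21.99 = [13.87, 101.83].
114.8: z = 2.59, |z| > 2 → outlier.
Every other value lies within [13.87, 101.83].

114.8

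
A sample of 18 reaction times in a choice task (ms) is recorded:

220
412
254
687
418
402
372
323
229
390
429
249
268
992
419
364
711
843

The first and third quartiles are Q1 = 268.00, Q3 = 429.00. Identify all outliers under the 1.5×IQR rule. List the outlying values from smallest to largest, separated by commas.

687, 711, 843, 992

IQR = Q3 − Q1 = 429.00 − 268.00 = 161.00.
Lower fence = Q1 − 1.5·IQR = 268.00 − 241.50 = 26.50.
Upper fence = Q3 + 1.5·IQR = 429.00 + 241.50 = 670.50.
687 > 670.50 → outlier.
711 > 670.50 → outlier.
843 > 670.50 → outlier.
992 > 670.50 → outlier.
All remaining values lie within [26.50, 670.50].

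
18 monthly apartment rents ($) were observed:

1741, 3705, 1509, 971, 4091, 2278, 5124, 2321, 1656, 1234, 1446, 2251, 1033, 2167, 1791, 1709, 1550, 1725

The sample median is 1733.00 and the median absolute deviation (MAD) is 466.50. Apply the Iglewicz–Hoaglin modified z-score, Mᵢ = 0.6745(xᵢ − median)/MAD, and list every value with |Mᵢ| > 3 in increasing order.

4091, 5124

|Mᵢ| > 3 ⇔ |xᵢ − 1733.00| > 3·466.50/0.6745 = 2074.87.
So outliers lie outside [-341.87, 3807.87].
4091: M = 3.41 → outlier.
5124: M = 4.90 → outlier.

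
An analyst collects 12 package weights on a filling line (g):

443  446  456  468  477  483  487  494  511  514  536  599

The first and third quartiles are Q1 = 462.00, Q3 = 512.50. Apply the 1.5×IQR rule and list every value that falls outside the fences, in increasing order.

IQR = Q3 − Q1 = 512.50 − 462.00 = 50.50.
Lower fence = Q1 − 1.5·IQR = 462.00 − 75.75 = 386.25.
Upper fence = Q3 + 1.5·IQR = 512.50 + 75.75 = 588.25.
599 > 588.25 → outlier.
All remaining values lie within [386.25, 588.25].

599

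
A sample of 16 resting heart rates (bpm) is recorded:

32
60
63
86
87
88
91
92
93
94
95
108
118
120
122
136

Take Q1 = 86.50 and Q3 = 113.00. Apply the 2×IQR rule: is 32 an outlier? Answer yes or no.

yes

IQR = Q3 − Q1 = 113.00 − 86.50 = 26.50.
Lower fence = Q1 − 2·IQR = 86.50 − 53.00 = 33.50.
Upper fence = Q3 + 2·IQR = 113.00 + 53.00 = 166.00.
32 lies below the lower fence.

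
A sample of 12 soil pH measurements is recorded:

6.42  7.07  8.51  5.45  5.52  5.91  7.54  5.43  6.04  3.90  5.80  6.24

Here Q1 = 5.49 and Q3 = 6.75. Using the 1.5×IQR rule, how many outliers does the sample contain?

IQR = 1.26; fences at 5.49 − 1.89 = 3.60 and 6.75 + 1.89 = 8.64.
Every value lies within the cutoffs.

0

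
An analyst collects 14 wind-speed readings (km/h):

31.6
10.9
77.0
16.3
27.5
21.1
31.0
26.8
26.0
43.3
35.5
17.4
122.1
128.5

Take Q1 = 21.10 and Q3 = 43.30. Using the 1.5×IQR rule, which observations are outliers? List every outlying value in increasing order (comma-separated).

IQR = Q3 − Q1 = 43.30 − 21.10 = 22.20.
Lower fence = Q1 − 1.5·IQR = 21.10 − 33.30 = -12.20.
Upper fence = Q3 + 1.5·IQR = 43.30 + 33.30 = 76.60.
77.0 > 76.60 → outlier.
122.1 > 76.60 → outlier.
128.5 > 76.60 → outlier.
All remaining values lie within [-12.20, 76.60].

77.0, 122.1, 128.5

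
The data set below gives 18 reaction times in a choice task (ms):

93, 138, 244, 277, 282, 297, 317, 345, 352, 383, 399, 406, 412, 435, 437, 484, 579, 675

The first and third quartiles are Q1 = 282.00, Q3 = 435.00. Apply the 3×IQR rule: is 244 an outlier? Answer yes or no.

IQR = Q3 − Q1 = 435.00 − 282.00 = 153.00.
Lower fence = Q1 − 3·IQR = 282.00 − 459.00 = -177.00.
Upper fence = Q3 + 3·IQR = 435.00 + 459.00 = 894.00.
244 lies within [-177.00, 894.00].

no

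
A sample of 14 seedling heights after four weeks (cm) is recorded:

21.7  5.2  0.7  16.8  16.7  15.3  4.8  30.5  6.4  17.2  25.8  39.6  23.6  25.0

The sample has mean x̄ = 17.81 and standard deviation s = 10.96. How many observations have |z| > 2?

Cutoffs: x̄ ± 2s = [-4.11, 39.73].
Every value lies within the cutoffs.

0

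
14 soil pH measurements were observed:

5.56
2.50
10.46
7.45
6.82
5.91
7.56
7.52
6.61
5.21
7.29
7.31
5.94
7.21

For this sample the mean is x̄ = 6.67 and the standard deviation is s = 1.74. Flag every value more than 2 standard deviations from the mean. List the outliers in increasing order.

2.50, 10.46

Cutoffs at x̄ ± 2s: 6.67 ± 2·1.74 = [3.19, 10.15].
2.50: z = -2.40, |z| > 2 → outlier.
10.46: z = 2.18, |z| > 2 → outlier.
Every other value lies within [3.19, 10.15].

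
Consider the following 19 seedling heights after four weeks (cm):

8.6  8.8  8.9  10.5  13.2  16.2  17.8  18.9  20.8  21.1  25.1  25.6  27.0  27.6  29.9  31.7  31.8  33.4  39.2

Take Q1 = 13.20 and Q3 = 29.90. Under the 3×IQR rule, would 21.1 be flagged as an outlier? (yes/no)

IQR = Q3 − Q1 = 29.90 − 13.20 = 16.70.
Lower fence = Q1 − 3·IQR = 13.20 − 50.10 = -36.90.
Upper fence = Q3 + 3·IQR = 29.90 + 50.10 = 80.00.
21.1 lies within [-36.90, 80.00].

no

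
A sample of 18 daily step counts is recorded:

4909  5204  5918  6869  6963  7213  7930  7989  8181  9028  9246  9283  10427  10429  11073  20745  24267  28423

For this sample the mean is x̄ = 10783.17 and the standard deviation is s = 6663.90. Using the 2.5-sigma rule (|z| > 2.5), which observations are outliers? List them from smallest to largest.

Cutoffs at x̄ ± 2.5s: 10783.17 ± 2.5·6663.90 = [-5876.58, 27442.92].
28423: z = 2.65, |z| > 2.5 → outlier.
Every other value lies within [-5876.58, 27442.92].

28423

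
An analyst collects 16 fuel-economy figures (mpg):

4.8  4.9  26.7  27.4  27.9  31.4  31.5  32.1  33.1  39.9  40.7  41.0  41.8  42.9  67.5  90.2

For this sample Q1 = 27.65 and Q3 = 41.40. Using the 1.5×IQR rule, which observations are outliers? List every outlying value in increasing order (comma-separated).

IQR = Q3 − Q1 = 41.40 − 27.65 = 13.75.
Lower fence = Q1 − 1.5·IQR = 27.65 − 20.625 = 7.025.
Upper fence = Q3 + 1.5·IQR = 41.40 + 20.625 = 62.025.
4.8 < 7.025 → outlier.
4.9 < 7.025 → outlier.
67.5 > 62.025 → outlier.
90.2 > 62.025 → outlier.
All remaining values lie within [7.025, 62.025].

4.8, 4.9, 67.5, 90.2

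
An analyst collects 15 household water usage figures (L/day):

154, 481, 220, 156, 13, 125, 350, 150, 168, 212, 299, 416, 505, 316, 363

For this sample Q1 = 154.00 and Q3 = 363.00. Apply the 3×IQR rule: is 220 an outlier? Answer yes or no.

IQR = Q3 − Q1 = 363.00 − 154.00 = 209.00.
Lower fence = Q1 − 3·IQR = 154.00 − 627.00 = -473.00.
Upper fence = Q3 + 3·IQR = 363.00 + 627.00 = 990.00.
220 lies within [-473.00, 990.00].

no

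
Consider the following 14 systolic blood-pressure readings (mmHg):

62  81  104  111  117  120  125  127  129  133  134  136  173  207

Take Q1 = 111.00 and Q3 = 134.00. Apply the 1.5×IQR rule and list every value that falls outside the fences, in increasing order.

IQR = Q3 − Q1 = 134.00 − 111.00 = 23.00.
Lower fence = Q1 − 1.5·IQR = 111.00 − 34.50 = 76.50.
Upper fence = Q3 + 1.5·IQR = 134.00 + 34.50 = 168.50.
62 < 76.50 → outlier.
173 > 168.50 → outlier.
207 > 168.50 → outlier.
All remaining values lie within [76.50, 168.50].

62, 173, 207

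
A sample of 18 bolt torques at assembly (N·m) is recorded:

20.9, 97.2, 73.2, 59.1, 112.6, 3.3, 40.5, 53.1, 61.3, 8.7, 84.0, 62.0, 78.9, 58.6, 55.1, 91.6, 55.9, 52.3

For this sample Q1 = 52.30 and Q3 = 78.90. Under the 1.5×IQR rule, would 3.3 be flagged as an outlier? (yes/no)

IQR = Q3 − Q1 = 78.90 − 52.30 = 26.60.
Lower fence = Q1 − 1.5·IQR = 52.30 − 39.90 = 12.40.
Upper fence = Q3 + 1.5·IQR = 78.90 + 39.90 = 118.80.
3.3 lies below the lower fence.

yes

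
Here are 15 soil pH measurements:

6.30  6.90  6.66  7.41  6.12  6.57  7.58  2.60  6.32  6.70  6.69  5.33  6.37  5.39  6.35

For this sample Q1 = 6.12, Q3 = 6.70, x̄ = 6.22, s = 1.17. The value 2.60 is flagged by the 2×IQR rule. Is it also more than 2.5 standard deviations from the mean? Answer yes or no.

yes

z = (2.60 − 6.22) / 1.17 = -3.09.
|z| = 3.09 > 2.5.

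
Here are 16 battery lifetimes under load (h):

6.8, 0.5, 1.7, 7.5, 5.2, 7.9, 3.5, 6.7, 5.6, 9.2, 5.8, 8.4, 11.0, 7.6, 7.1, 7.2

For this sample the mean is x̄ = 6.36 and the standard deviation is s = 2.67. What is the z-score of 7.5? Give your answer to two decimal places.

z = (7.5 − 6.36) / 2.67 = 0.43.

0.43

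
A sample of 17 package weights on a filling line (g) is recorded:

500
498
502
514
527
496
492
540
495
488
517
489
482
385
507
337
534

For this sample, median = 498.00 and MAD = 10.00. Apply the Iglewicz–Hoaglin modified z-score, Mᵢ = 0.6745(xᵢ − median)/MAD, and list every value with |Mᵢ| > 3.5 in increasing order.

337, 385

|Mᵢ| > 3.5 ⇔ |xᵢ − 498.00| > 3.5·10.00/0.6745 = 51.89.
So outliers lie outside [446.11, 549.89].
337: M = -10.86 → outlier.
385: M = -7.62 → outlier.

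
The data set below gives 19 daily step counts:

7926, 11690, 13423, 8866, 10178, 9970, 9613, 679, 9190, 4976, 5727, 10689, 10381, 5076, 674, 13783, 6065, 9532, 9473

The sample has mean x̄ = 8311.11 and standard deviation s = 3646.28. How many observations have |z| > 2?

Cutoffs: x̄ ± 2s = [1018.55, 15603.67].
Outside the cutoffs: 674, 679.

2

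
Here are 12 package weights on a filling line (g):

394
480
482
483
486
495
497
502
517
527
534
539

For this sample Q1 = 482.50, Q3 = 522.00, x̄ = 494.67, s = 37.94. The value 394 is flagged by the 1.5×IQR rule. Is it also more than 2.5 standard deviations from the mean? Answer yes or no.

z = (394 − 494.67) / 37.94 = -2.65.
|z| = 2.65 > 2.5.

yes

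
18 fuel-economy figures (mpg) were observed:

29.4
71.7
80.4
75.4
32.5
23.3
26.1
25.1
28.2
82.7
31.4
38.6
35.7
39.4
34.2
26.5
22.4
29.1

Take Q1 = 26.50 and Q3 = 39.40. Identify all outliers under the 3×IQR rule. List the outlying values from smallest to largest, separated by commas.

IQR = Q3 − Q1 = 39.40 − 26.50 = 12.90.
Lower fence = Q1 − 3·IQR = 26.50 − 38.70 = -12.20.
Upper fence = Q3 + 3·IQR = 39.40 + 38.70 = 78.10.
80.4 > 78.10 → outlier.
82.7 > 78.10 → outlier.
All remaining values lie within [-12.20, 78.10].

80.4, 82.7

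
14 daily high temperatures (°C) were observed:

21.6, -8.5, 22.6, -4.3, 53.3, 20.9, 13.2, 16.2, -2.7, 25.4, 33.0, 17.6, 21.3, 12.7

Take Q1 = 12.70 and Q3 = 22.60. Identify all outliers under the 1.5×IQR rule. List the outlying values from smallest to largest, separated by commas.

-8.5, -4.3, -2.7, 53.3

IQR = Q3 − Q1 = 22.60 − 12.70 = 9.90.
Lower fence = Q1 − 1.5·IQR = 12.70 − 14.85 = -2.15.
Upper fence = Q3 + 1.5·IQR = 22.60 + 14.85 = 37.45.
-8.5 < -2.15 → outlier.
-4.3 < -2.15 → outlier.
-2.7 < -2.15 → outlier.
53.3 > 37.45 → outlier.
All remaining values lie within [-2.15, 37.45].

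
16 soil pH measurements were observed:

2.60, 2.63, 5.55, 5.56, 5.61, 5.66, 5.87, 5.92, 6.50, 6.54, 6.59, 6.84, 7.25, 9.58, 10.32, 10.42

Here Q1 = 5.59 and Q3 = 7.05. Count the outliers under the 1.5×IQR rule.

IQR = 1.46; fences at 5.59 − 2.19 = 3.40 and 7.05 + 2.19 = 9.24.
Outside the cutoffs: 2.60, 2.63, 9.58, 10.32, 10.42.

5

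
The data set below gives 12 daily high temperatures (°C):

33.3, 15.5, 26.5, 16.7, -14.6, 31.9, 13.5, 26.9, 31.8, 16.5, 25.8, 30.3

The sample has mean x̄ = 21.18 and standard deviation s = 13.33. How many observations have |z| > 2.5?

1

Cutoffs: x̄ ± 2.5s = [-12.145, 54.505].
Outside the cutoffs: -14.6.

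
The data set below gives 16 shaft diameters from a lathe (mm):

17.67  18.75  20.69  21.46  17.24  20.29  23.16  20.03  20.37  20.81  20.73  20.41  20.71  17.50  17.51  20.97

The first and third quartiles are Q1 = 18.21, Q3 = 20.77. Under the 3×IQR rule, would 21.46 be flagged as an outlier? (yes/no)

no

IQR = Q3 − Q1 = 20.77 − 18.21 = 2.56.
Lower fence = Q1 − 3·IQR = 18.21 − 7.68 = 10.53.
Upper fence = Q3 + 3·IQR = 20.77 + 7.68 = 28.45.
21.46 lies within [10.53, 28.45].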